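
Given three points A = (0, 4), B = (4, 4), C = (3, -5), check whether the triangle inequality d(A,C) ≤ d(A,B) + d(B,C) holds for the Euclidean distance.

d(A,B) = √(4² + 0²) = √16 = 4, d(B,C) = √(1² + 9²) = √82 ≈ 9.0554, d(A,C) = √(3² + 9²) = √90 ≈ 9.4868.
d(A,C) ≈ 9.4868 ≤ 4 + 9.0554 = 13.0554. Triangle inequality is satisfied.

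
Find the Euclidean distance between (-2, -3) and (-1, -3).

√(Σ(x_i - y_i)²) = √((-2 - (-1))² + (-3 - (-3))²)
= √((-1)² + 0²) = √(1 + 0) = √1 = 1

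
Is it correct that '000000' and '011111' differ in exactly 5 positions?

Differing positions: 2, 3, 4, 5, 6. Hamming distance = 5, so the claim is true.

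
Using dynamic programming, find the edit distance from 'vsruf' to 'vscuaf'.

Let D[i][j] be the edit distance between the first i characters of 'vsruf' and the first j characters of 'vscuaf', with D[i][0] = i, D[0][j] = j, and D[i][j] = D[i-1][j-1] if the characters match, else 1 + min(D[i-1][j], D[i][j-1], D[i-1][j-1]). Filling the table (rows: prefixes of 'vsruf', columns: prefixes of 'vscuaf'):
     ε  v  s  c  u  a  f
  ε  0  1  2  3  4  5  6
  v  1  0  1  2  3  4  5
  s  2  1  0  1  2  3  4
  r  3  2  1  1  2  3  4
  u  4  3  2  2  1  2  3
  f  5  4  3  3  2  2  2
The bottom-right entry gives D[5][6] = 2, so no sequence of fewer than 2 edits works. Backtracking through the table gives one optimal edit sequence (2 edits):
  vsruf → vscuf (sub r→c @3)
  vscuf → vscuaf (ins a @5)
Edit distance = 2.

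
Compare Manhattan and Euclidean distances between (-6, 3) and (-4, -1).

L1 = |-6 - (-4)| + |3 - (-1)| = 2 + 4 = 6
L2 = √(2² + 4²) = √20 ≈ 4.4721
L1 ≥ L2 always (equality iff movement is along one axis); L1 > L2 here.
Ratio L1/L2 = 6/√20 ≈ 1.3416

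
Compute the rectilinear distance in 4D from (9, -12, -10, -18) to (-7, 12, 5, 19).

Σ|x_i - y_i| = |9 - (-7)| + |-12 - 12| + |-10 - 5| + |-18 - 19| = 16 + 24 + 15 + 37 = 92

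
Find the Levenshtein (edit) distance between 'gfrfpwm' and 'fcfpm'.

Let D[i][j] be the edit distance between the first i characters of 'gfrfpwm' and the first j characters of 'fcfpm', with D[i][0] = i, D[0][j] = j, and D[i][j] = D[i-1][j-1] if the characters match, else 1 + min(D[i-1][j], D[i][j-1], D[i-1][j-1]). Filling the table (rows: prefixes of 'gfrfpwm', columns: prefixes of 'fcfpm'):
     ε  f  c  f  p  m
  ε  0  1  2  3  4  5
  g  1  1  2  3  4  5
  f  2  1  2  2  3  4
  r  3  2  2  3  3  4
  f  4  3  3  2  3  4
  p  5  4  4  3  2  3
  w  6  5  5  4  3  3
  m  7  6  6  5  4  3
The bottom-right entry gives D[7][5] = 3, so no sequence of fewer than 3 edits works. Backtracking through the table gives one optimal edit sequence (3 edits):
  gfrfpwm → frfpwm (del g @1)
  frfpwm → fcfpwm (sub r→c @2)
  fcfpwm → fcfpm (del w @5)
Edit distance = 3.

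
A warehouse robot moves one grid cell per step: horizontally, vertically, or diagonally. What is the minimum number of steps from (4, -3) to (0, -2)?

max(|x_i - y_i|) = max(|4 - 0|, |-3 - (-2)|) = max(4, 1) = 4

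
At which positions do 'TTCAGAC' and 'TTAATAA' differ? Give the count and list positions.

Differing positions: 3, 5, 7. Hamming distance = 3.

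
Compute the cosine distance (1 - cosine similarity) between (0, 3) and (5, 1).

With u = (0, 3), v = (5, 1):
u·v = 0·5 + 3·1 = 0 + 3 = 3.
|u| = √(0² + 3²) = √9, |v| = √(5² + 1²) = √26, so |u||v| = √(9·26) = √234.
cos θ = (u·v)/(|u||v|) = 3/√234 ≈ 0.1961
Cosine distance = 1 - cos θ ≈ 1 - 0.1961 = 0.8039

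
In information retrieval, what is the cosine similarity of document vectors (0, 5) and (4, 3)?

With u = (0, 5), v = (4, 3):
u·v = 0·4 + 5·3 = 0 + 15 = 15.
|u| = √(0² + 5²) = √25, |v| = √(4² + 3²) = √25, so |u||v| = √(25·25) = √625 = 25.
cos θ = (u·v)/(|u||v|) = 15/25 = 0.6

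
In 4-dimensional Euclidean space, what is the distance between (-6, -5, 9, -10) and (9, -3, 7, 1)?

√(Σ(x_i - y_i)²) = √((-6 - 9)² + (-5 - (-3))² + (9 - 7)² + (-10 - 1)²)
= √((-15)² + (-2)² + 2² + (-11)²) = √(225 + 4 + 4 + 121) = √354 ≈ 18.8149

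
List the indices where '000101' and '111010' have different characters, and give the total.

Differing positions: 1, 2, 3, 4, 5, 6. Hamming distance = 6.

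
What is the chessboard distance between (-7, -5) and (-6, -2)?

max(|x_i - y_i|) = max(|-7 - (-6)|, |-5 - (-2)|) = max(1, 3) = 3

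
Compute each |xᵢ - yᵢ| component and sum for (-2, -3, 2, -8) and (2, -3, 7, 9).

Σ|x_i - y_i| = |-2 - 2| + |-3 - (-3)| + |2 - 7| + |-8 - 9| = 4 + 0 + 5 + 17 = 26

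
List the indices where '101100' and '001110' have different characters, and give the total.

Differing positions: 1, 5. Hamming distance = 2.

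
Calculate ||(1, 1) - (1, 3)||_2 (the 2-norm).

(Σ|x_i - y_i|^2)^(1/2) = (|1 - 1|^2 + |1 - 3|^2)^(1/2)
= (0^2 + 2^2)^(1/2) = (0 + 4)^(1/2) = (4)^(1/2) = 2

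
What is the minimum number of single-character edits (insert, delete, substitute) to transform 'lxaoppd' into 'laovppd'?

Let D[i][j] be the edit distance between the first i characters of 'lxaoppd' and the first j characters of 'laovppd', with D[i][0] = i, D[0][j] = j, and D[i][j] = D[i-1][j-1] if the characters match, else 1 + min(D[i-1][j], D[i][j-1], D[i-1][j-1]). Filling the table (rows: prefixes of 'lxaoppd', columns: prefixes of 'laovppd'):
     ε  l  a  o  v  p  p  d
  ε  0  1  2  3  4  5  6  7
  l  1  0  1  2  3  4  5  6
  x  2  1  1  2  3  4  5  6
  a  3  2  1  2  3  4  5  6
  o  4  3  2  1  2  3  4  5
  p  5  4  3  2  2  2  3  4
  p  6  5  4  3  3  2  2  3
  d  7  6  5  4  4  3  3  2
The bottom-right entry gives D[7][7] = 2, so no sequence of fewer than 2 edits works. Backtracking through the table gives one optimal edit sequence (2 edits):
  lxaoppd → laoppd (del x @2)
  laoppd → laovppd (ins v @4)
Edit distance = 2.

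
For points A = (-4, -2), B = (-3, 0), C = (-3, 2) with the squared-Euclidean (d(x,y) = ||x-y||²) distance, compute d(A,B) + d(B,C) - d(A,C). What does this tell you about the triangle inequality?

d(A,B) = 1² + 2² = 5, d(B,C) = 0² + 2² = 4, d(A,C) = 1² + 4² = 17.
d(A,B) + d(B,C) - d(A,C) = 5 + 4 - 17 = 9 - 17 = -8. This is < 0, so the triangle inequality FAILS for these points (squared-Euclidean is not a metric).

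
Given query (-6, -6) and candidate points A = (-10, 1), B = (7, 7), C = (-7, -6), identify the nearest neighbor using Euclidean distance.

Distances: d(A) ≈ 8.0623, d(B) ≈ 18.3848, d(C) = 1. Nearest: C = (-7, -6) with distance 1.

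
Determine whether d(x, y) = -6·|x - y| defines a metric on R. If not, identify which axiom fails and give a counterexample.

No. With c = -6 < 0, d fails non-negativity: d(1, 5) = -6·|1 - 5| = -6·4 = -24 < 0.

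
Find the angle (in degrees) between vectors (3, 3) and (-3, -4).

With u = (3, 3), v = (-3, -4):
u·v = 3·(-3) + 3·(-4) = (-9) + (-12) = -21.
|u| = √(3² + 3²) = √18, |v| = √((-3)² + (-4)²) = √25, so |u||v| = √(18·25) = √450.
cos θ = (u·v)/(|u||v|) = -21/√450 ≈ -0.989949
θ = arccos(-0.989949) ≈ 171.87°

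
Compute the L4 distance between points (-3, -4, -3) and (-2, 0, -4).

(Σ|x_i - y_i|^4)^(1/4) = (|-3 - (-2)|^4 + |-4 - 0|^4 + |-3 - (-4)|^4)^(1/4)
= (1^4 + 4^4 + 1^4)^(1/4) = (1 + 256 + 1)^(1/4) = (258)^(1/4) ≈ 4.0078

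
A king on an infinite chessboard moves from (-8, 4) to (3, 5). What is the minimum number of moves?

max(|x_i - y_i|) = max(|-8 - 3|, |4 - 5|) = max(11, 1) = 11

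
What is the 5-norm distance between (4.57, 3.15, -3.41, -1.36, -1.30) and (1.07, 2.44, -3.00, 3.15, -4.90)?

(Σ|x_i - y_i|^5)^(1/5) = (|4.57 - 1.07|^5 + |3.15 - 2.44|^5 + |-3.41 - (-3)|^5 + |-1.36 - 3.15|^5 + |-1.3 - (-4.9)|^5)^(1/5)
= (3.5^5 + 0.71^5 + 0.41^5 + 4.51^5 + 3.6^5)^(1/5) ≈ (525.2188 + 0.1804 + 0.0116 + 1865.8757 + 604.6618)^(1/5) = (2995.9483)^(1/5) ≈ 4.958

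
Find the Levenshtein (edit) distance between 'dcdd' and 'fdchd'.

Let D[i][j] be the edit distance between the first i characters of 'dcdd' and the first j characters of 'fdchd', with D[i][0] = i, D[0][j] = j, and D[i][j] = D[i-1][j-1] if the characters match, else 1 + min(D[i-1][j], D[i][j-1], D[i-1][j-1]). Filling the table (rows: prefixes of 'dcdd', columns: prefixes of 'fdchd'):
     ε  f  d  c  h  d
  ε  0  1  2  3  4  5
  d  1  1  1  2  3  4
  c  2  2  2  1  2  3
  d  3  3  2  2  2  2
  d  4  4  3  3  3  2
The bottom-right entry gives D[4][5] = 2, so no sequence of fewer than 2 edits works. Backtracking through the table gives one optimal edit sequence (2 edits):
  dcdd → fdcdd (ins f @1)
  fdcdd → fdchd (sub d→h @4)
Edit distance = 2.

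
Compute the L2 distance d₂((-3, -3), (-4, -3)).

√(Σ(x_i - y_i)²) = √((-3 - (-4))² + (-3 - (-3))²)
= √(1² + 0²) = √(1 + 0) = √1 = 1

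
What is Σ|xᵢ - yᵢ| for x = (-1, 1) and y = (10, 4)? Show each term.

Σ|x_i - y_i| = |-1 - 10| + |1 - 4| = 11 + 3 = 14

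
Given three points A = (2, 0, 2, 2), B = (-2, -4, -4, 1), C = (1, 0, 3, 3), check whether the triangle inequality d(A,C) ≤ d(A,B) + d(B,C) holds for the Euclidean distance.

d(A,B) = √(4² + 4² + 6² + 1²) = √69 ≈ 8.3066, d(B,C) = √(3² + 4² + 7² + 2²) = √78 ≈ 8.8318, d(A,C) = √(1² + 0² + 1² + 1²) = √3 ≈ 1.7321.
d(A,C) ≈ 1.7321 ≤ 8.3066 + 8.8318 = 17.1384. Triangle inequality is satisfied.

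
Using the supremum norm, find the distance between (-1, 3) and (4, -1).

max(|x_i - y_i|) = max(|-1 - 4|, |3 - (-1)|) = max(5, 4) = 5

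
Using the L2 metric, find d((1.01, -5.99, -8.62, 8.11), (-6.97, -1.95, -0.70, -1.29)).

√(Σ(x_i - y_i)²) = √((1.01 - (-6.97))² + (-5.99 - (-1.95))² + (-8.62 - (-0.7))² + (8.11 - (-1.29))²)
= √(7.98² + (-4.04)² + (-7.92)² + 9.4²) = √(63.6804 + 16.3216 + 62.7264 + 88.36) = √231.0884 ≈ 15.2016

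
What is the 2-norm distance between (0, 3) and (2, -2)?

(Σ|x_i - y_i|^2)^(1/2) = (|0 - 2|^2 + |3 - (-2)|^2)^(1/2)
= (2^2 + 5^2)^(1/2) = (4 + 25)^(1/2) = (29)^(1/2) ≈ 5.3852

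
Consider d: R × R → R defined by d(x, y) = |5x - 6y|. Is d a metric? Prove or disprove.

No. d fails symmetry: d(3, 1) = |5·3 - 6·1| = |9| = 9, but d(1, 3) = |5·1 - 6·3| = |-13| = 13. Since 9 ≠ 13, d(x,y) ≠ d(y,x) in general.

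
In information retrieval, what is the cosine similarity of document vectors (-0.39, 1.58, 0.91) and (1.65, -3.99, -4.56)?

With u = (-0.39, 1.58, 0.91), v = (1.65, -3.99, -4.56):
u·v = (-0.39)·1.65 + 1.58·(-3.99) + 0.91·(-4.56) = (-0.6435) + (-6.3042) + (-4.1496) = -11.0973.
|u| = √((-0.39)² + 1.58² + 0.91²) = √(0.1521 + 2.4964 + 0.8281) = √3.4766, |v| = √(1.65² + (-3.99)² + (-4.56)²) = √(2.7225 + 15.9201 + 20.7936) = √39.4362.
cos θ = (u·v)/(|u||v|) = -11.0973/(√3.4766·√39.4362) ≈ -0.9477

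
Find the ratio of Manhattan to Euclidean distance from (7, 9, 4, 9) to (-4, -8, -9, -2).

L1 = |7 - (-4)| + |9 - (-8)| + |4 - (-9)| + |9 - (-2)| = 11 + 17 + 13 + 11 = 52
L2 = √(11² + 17² + 13² + 11²) = √700 ≈ 26.4575
L1 ≥ L2 always (equality iff movement is along one axis); L1 > L2 here.
Ratio L1/L2 = 52/√700 ≈ 1.9654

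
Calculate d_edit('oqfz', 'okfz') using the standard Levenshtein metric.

Let D[i][j] be the edit distance between the first i characters of 'oqfz' and the first j characters of 'okfz', with D[i][0] = i, D[0][j] = j, and D[i][j] = D[i-1][j-1] if the characters match, else 1 + min(D[i-1][j], D[i][j-1], D[i-1][j-1]). Filling the table (rows: prefixes of 'oqfz', columns: prefixes of 'okfz'):
     ε  o  k  f  z
  ε  0  1  2  3  4
  o  1  0  1  2  3
  q  2  1  1  2  3
  f  3  2  2  1  2
  z  4  3  3  2  1
The bottom-right entry gives D[4][4] = 1, so no sequence of fewer than 1 edit works. Backtracking through the table gives one optimal edit sequence (1 edit):
  oqfz → okfz (sub q→k @2)
Edit distance = 1.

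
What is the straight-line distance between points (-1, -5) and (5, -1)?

√(Σ(x_i - y_i)²) = √((-1 - 5)² + (-5 - (-1))²)
= √((-6)² + (-4)²) = √(36 + 16) = √52 ≈ 7.2111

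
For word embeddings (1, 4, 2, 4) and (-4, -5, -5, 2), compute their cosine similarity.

With u = (1, 4, 2, 4), v = (-4, -5, -5, 2):
u·v = 1·(-4) + 4·(-5) + 2·(-5) + 4·2 = (-4) + (-20) + (-10) + 8 = -26.
|u| = √(1² + 4² + 2² + 4²) = √37, |v| = √((-4)² + (-5)² + (-5)² + 2²) = √70, so |u||v| = √(37·70) = √2590.
cos θ = (u·v)/(|u||v|) = -26/√2590 ≈ -0.5109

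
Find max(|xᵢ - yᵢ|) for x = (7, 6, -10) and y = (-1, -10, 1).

max(|x_i - y_i|) = max(|7 - (-1)|, |6 - (-10)|, |-10 - 1|) = max(8, 16, 11) = 16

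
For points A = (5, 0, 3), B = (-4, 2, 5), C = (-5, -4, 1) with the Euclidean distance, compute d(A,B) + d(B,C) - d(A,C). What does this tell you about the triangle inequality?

d(A,B) = √(9² + 2² + 2²) = √89 ≈ 9.434, d(B,C) = √(1² + 6² + 4²) = √53 ≈ 7.2801, d(A,C) = √(10² + 4² + 2²) = √120 ≈ 10.9545.
d(A,B) + d(B,C) - d(A,C) = 9.434 + 7.2801 - 10.9545 = 16.7141 - 10.9545 = 5.7596 (to 4 decimal places). This is ≥ 0, so the triangle inequality holds for these points.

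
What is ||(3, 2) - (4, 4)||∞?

max(|x_i - y_i|) = max(|3 - 4|, |2 - 4|) = max(1, 2) = 2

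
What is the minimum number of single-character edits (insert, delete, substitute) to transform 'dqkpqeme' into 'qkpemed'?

Let D[i][j] be the edit distance between the first i characters of 'dqkpqeme' and the first j characters of 'qkpemed', with D[i][0] = i, D[0][j] = j, and D[i][j] = D[i-1][j-1] if the characters match, else 1 + min(D[i-1][j], D[i][j-1], D[i-1][j-1]). Filling the table (rows: prefixes of 'dqkpqeme', columns: prefixes of 'qkpemed'):
     ε  q  k  p  e  m  e  d
  ε  0  1  2  3  4  5  6  7
  d  1  1  2  3  4  5  6  6
  q  2  1  2  3  4  5  6  7
  k  3  2  1  2  3  4  5  6
  p  4  3  2  1  2  3  4  5
  q  5  4  3  2  2  3  4  5
  e  6  5  4  3  2  3  3  4
  m  7  6  5  4  3  2  3  4
  e  8  7  6  5  4  3  2  3
The bottom-right entry gives D[8][7] = 3, so no sequence of fewer than 3 edits works. Backtracking through the table gives one optimal edit sequence (3 edits):
  dqkpqeme → qkpqeme (del d @1)
  qkpqeme → qkpeme (del q @4)
  qkpeme → qkpemed (ins d @7)
Edit distance = 3.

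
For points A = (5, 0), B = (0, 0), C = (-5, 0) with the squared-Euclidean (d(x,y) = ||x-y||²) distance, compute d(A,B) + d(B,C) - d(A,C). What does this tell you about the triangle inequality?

d(A,B) = 5² + 0² = 25, d(B,C) = 5² + 0² = 25, d(A,C) = 10² + 0² = 100.
d(A,B) + d(B,C) - d(A,C) = 25 + 25 - 100 = 50 - 100 = -50. This is < 0, so the triangle inequality FAILS for these points (squared-Euclidean is not a metric).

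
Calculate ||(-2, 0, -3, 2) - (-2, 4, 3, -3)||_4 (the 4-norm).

(Σ|x_i - y_i|^4)^(1/4) = (|-2 - (-2)|^4 + |0 - 4|^4 + |-3 - 3|^4 + |2 - (-3)|^4)^(1/4)
= (0^4 + 4^4 + 6^4 + 5^4)^(1/4) = (0 + 256 + 1296 + 625)^(1/4) = (2177)^(1/4) ≈ 6.8307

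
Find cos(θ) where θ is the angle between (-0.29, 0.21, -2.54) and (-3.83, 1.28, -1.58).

With u = (-0.29, 0.21, -2.54), v = (-3.83, 1.28, -1.58):
u·v = (-0.29)·(-3.83) + 0.21·1.28 + (-2.54)·(-1.58) = 1.1107 + 0.2688 + 4.0132 = 5.3927.
|u| = √((-0.29)² + 0.21² + (-2.54)²) = √(0.0841 + 0.0441 + 6.4516) = √6.5798, |v| = √((-3.83)² + 1.28² + (-1.58)²) = √(14.6689 + 1.6384 + 2.4964) = √18.8037.
cos θ = (u·v)/(|u||v|) = 5.3927/(√6.5798·√18.8037) ≈ 0.4848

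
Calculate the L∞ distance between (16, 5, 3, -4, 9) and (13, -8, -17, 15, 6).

max(|x_i - y_i|) = max(|16 - 13|, |5 - (-8)|, |3 - (-17)|, |-4 - 15|, |9 - 6|) = max(3, 13, 20, 19, 3) = 20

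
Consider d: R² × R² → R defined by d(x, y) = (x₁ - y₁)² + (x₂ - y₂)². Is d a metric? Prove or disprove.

No. The squared Euclidean distance fails the triangle inequality. Counterexample: x = (0, 0), y = (5, 5), z = (10, 10). d(x,z) = 10² + 10² = 200, but d(x,y) + d(y,z) = (5² + 5²) + (5² + 5²) = 50 + 50 = 100. Since 200 > 100, the triangle inequality is violated. (Note: √d, the ordinary Euclidean distance, IS a metric.)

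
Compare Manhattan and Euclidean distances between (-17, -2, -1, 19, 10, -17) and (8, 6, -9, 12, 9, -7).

L1 = |-17 - 8| + |-2 - 6| + |-1 - (-9)| + |19 - 12| + |10 - 9| + |-17 - (-7)| = 25 + 8 + 8 + 7 + 1 + 10 = 59
L2 = √(25² + 8² + 8² + 7² + 1² + 10²) = √903 ≈ 30.05
L1 ≥ L2 always (equality iff movement is along one axis); L1 > L2 here.
Ratio L1/L2 = 59/√903 ≈ 1.9634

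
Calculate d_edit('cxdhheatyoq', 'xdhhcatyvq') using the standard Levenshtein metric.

Let D[i][j] be the edit distance between the first i characters of 'cxdhheatyoq' and the first j characters of 'xdhhcatyvq', with D[i][0] = i, D[0][j] = j, and D[i][j] = D[i-1][j-1] if the characters match, else 1 + min(D[i-1][j], D[i][j-1], D[i-1][j-1]). Filling the table (rows: prefixes of 'cxdhheatyoq', columns: prefixes of 'xdhhcatyvq'):
     ε  x  d  h  h  c  a  t  y  v  q
  ε  0  1  2  3  4  5  6  7  8  9 10
  c  1  1  2  3  4  4  5  6  7  8  9
  x  2  1  2  3  4  5  5  6  7  8  9
  d  3  2  1  2  3  4  5  6  7  8  9
  h  4  3  2  1  2  3  4  5  6  7  8
  h  5  4  3  2  1  2  3  4  5  6  7
  e  6  5  4  3  2  2  3  4  5  6  7
  a  7  6  5  4  3  3  2  3  4  5  6
  t  8  7  6  5  4  4  3  2  3  4  5
  y  9  8  7  6  5  5  4  3  2  3  4
  o 10  9  8  7  6  6  5  4  3  3  4
  q 11 10  9  8  7  7  6  5  4  4  3
The bottom-right entry gives D[11][10] = 3, so no sequence of fewer than 3 edits works. Backtracking through the table gives one optimal edit sequence (3 edits):
  cxdhheatyoq → xdhheatyoq (del c @1)
  xdhheatyoq → xdhhcatyoq (sub e→c @5)
  xdhhcatyoq → xdhhcatyvq (sub o→v @9)
Edit distance = 3.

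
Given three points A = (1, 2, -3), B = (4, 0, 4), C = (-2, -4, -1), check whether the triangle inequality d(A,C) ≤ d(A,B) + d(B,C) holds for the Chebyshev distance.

d(A,B) = max(3, 2, 7) = 7, d(B,C) = max(6, 4, 5) = 6, d(A,C) = max(3, 6, 2) = 6.
d(A,C) = 6 ≤ 7 + 6 = 13. Triangle inequality is satisfied.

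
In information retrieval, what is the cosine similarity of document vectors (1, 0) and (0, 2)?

With u = (1, 0), v = (0, 2):
u·v = 1·0 + 0·2 = 0 + 0 = 0.
|u| = √(1² + 0²) = √1, |v| = √(0² + 2²) = √4, so |u||v| = √(1·4) = √4 = 2.
cos θ = (u·v)/(|u||v|) = 0/2 = 0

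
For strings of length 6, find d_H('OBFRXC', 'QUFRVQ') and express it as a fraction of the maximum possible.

Differing positions: 1, 2, 5, 6. Hamming distance = 4. The maximum possible Hamming distance for length-6 strings is 6, so d_H/6 = 4/6 ≈ 0.6667.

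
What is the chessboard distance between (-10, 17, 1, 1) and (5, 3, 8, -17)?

max(|x_i - y_i|) = max(|-10 - 5|, |17 - 3|, |1 - 8|, |1 - (-17)|) = max(15, 14, 7, 18) = 18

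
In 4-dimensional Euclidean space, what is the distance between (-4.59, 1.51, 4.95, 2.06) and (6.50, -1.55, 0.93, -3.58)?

√(Σ(x_i - y_i)²) = √((-4.59 - 6.5)² + (1.51 - (-1.55))² + (4.95 - 0.93)² + (2.06 - (-3.58))²)
= √((-11.09)² + 3.06² + 4.02² + 5.64²) = √(122.9881 + 9.3636 + 16.1604 + 31.8096) = √180.3217 ≈ 13.4284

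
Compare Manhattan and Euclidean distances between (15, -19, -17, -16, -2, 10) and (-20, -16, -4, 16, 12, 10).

L1 = |15 - (-20)| + |-19 - (-16)| + |-17 - (-4)| + |-16 - 16| + |-2 - 12| + |10 - 10| = 35 + 3 + 13 + 32 + 14 + 0 = 97
L2 = √(35² + 3² + 13² + 32² + 14² + 0²) = √2623 ≈ 51.2152
L1 ≥ L2 always (equality iff movement is along one axis); L1 > L2 here.
Ratio L1/L2 = 97/√2623 ≈ 1.894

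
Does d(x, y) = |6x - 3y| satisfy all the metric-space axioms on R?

No. d fails symmetry: d(1, 6) = |6·1 - 3·6| = |-12| = 12, but d(6, 1) = |6·6 - 3·1| = |33| = 33. Since 12 ≠ 33, d(x,y) ≠ d(y,x) in general.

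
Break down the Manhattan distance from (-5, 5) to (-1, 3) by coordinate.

Σ|x_i - y_i| = |-5 - (-1)| + |5 - 3| = 4 + 2 = 6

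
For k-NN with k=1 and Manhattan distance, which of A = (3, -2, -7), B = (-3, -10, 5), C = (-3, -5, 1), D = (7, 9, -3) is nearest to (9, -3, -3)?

Distances: d(A) = 11, d(B) = 27, d(C) = 18, d(D) = 14. Nearest: A = (3, -2, -7) with distance 11.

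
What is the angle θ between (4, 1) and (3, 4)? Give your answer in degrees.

With u = (4, 1), v = (3, 4):
u·v = 4·3 + 1·4 = 12 + 4 = 16.
|u| = √(4² + 1²) = √17, |v| = √(3² + 4²) = √25, so |u||v| = √(17·25) = √425.
cos θ = (u·v)/(|u||v|) = 16/√425 = 0.776114
θ = arccos(0.776114) ≈ 39.09°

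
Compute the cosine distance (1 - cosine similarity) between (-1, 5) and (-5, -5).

With u = (-1, 5), v = (-5, -5):
u·v = (-1)·(-5) + 5·(-5) = 5 + (-25) = -20.
|u| = √((-1)² + 5²) = √26, |v| = √((-5)² + (-5)²) = √50, so |u||v| = √(26·50) = √1300.
cos θ = (u·v)/(|u||v|) = -20/√1300 ≈ -0.5547
Cosine distance = 1 - cos θ ≈ 1 - (-0.5547) = 1.5547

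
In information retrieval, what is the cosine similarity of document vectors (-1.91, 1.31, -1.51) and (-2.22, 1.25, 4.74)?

With u = (-1.91, 1.31, -1.51), v = (-2.22, 1.25, 4.74):
u·v = (-1.91)·(-2.22) + 1.31·1.25 + (-1.51)·4.74 = 4.2402 + 1.6375 + (-7.1574) = -1.2797.
|u| = √((-1.91)² + 1.31² + (-1.51)²) = √(3.6481 + 1.7161 + 2.2801) = √7.6443, |v| = √((-2.22)² + 1.25² + 4.74²) = √(4.9284 + 1.5625 + 22.4676) = √28.9585.
cos θ = (u·v)/(|u||v|) = -1.2797/(√7.6443·√28.9585) ≈ -0.086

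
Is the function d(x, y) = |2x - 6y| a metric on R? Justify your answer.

No. d fails symmetry: d(3, 4) = |2·3 - 6·4| = |-18| = 18, but d(4, 3) = |2·4 - 6·3| = |-10| = 10. Since 18 ≠ 10, d(x,y) ≠ d(y,x) in general.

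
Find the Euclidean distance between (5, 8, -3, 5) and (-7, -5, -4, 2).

√(Σ(x_i - y_i)²) = √((5 - (-7))² + (8 - (-5))² + (-3 - (-4))² + (5 - 2)²)
= √(12² + 13² + 1² + 3²) = √(144 + 169 + 1 + 9) = √323 ≈ 17.9722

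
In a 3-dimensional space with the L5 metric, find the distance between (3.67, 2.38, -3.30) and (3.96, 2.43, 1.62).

(Σ|x_i - y_i|^5)^(1/5) = (|3.67 - 3.96|^5 + |2.38 - 2.43|^5 + |-3.3 - 1.62|^5)^(1/5)
= (0.29^5 + 0.05^5 + 4.92^5)^(1/5) ≈ (0.0021 + 0 + 2882.873)^(1/5) = (2882.8751)^(1/5) ≈ 4.92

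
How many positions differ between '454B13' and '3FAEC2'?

Differing positions: 1, 2, 3, 4, 5, 6. Hamming distance = 6.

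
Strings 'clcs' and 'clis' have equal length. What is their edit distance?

Let D[i][j] be the edit distance between the first i characters of 'clcs' and the first j characters of 'clis', with D[i][0] = i, D[0][j] = j, and D[i][j] = D[i-1][j-1] if the characters match, else 1 + min(D[i-1][j], D[i][j-1], D[i-1][j-1]). Filling the table (rows: prefixes of 'clcs', columns: prefixes of 'clis'):
     ε  c  l  i  s
  ε  0  1  2  3  4
  c  1  0  1  2  3
  l  2  1  0  1  2
  c  3  2  1  1  2
  s  4  3  2  2  1
The bottom-right entry gives D[4][4] = 1, so no sequence of fewer than 1 edit works. Backtracking through the table gives one optimal edit sequence (1 edit):
  clcs → clis (sub c→i @3)
Edit distance = 1.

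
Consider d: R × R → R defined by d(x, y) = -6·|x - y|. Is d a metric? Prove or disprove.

No. With c = -6 < 0, d fails non-negativity: d(3, 11) = -6·|3 - 11| = -6·8 = -48 < 0.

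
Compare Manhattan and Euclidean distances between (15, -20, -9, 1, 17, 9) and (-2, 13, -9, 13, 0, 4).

L1 = |15 - (-2)| + |-20 - 13| + |-9 - (-9)| + |1 - 13| + |17 - 0| + |9 - 4| = 17 + 33 + 0 + 12 + 17 + 5 = 84
L2 = √(17² + 33² + 0² + 12² + 17² + 5²) = √1836 ≈ 42.8486
L1 ≥ L2 always (equality iff movement is along one axis); L1 > L2 here.
Ratio L1/L2 = 84/√1836 ≈ 1.9604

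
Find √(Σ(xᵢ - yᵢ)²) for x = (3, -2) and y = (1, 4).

√(Σ(x_i - y_i)²) = √((3 - 1)² + (-2 - 4)²)
= √(2² + (-6)²) = √(4 + 36) = √40 ≈ 6.3246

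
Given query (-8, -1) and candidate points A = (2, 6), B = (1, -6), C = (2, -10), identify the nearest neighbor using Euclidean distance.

Distances: d(A) ≈ 12.2066, d(B) ≈ 10.2956, d(C) ≈ 13.4536. Nearest: B = (1, -6) with distance 10.2956.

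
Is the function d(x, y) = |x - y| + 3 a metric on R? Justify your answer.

No. d fails identity of indiscernibles (specifically d(x,x) = 0): d(3, 3) = |3 - 3| + 3 = 0 + 3 = 3 ≠ 0.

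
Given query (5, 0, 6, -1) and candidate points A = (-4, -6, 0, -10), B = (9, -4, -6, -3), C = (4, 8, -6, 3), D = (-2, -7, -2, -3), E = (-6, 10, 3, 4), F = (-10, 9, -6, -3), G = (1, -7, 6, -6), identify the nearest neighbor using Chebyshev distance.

Distances: d(A) = 9, d(B) = 12, d(C) = 12, d(D) = 8, d(E) = 11, d(F) = 15, d(G) = 7. Nearest: G = (1, -7, 6, -6) with distance 7.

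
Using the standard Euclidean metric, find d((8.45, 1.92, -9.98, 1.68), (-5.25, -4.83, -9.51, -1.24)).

√(Σ(x_i - y_i)²) = √((8.45 - (-5.25))² + (1.92 - (-4.83))² + (-9.98 - (-9.51))² + (1.68 - (-1.24))²)
= √(13.7² + 6.75² + (-0.47)² + 2.92²) = √(187.69 + 45.5625 + 0.2209 + 8.5264) = √241.9998 ≈ 15.5563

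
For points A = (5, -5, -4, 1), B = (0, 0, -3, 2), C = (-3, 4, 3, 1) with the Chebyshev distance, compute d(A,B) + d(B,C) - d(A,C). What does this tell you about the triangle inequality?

d(A,B) = max(5, 5, 1, 1) = 5, d(B,C) = max(3, 4, 6, 1) = 6, d(A,C) = max(8, 9, 7, 0) = 9.
d(A,B) + d(B,C) - d(A,C) = 5 + 6 - 9 = 11 - 9 = 2. This is ≥ 0, so the triangle inequality holds for these points.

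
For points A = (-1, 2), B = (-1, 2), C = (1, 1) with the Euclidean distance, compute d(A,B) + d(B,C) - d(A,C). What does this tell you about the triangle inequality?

d(A,B) = √(0² + 0²) = √0 = 0, d(B,C) = √(2² + 1²) = √5 ≈ 2.2361, d(A,C) = √(2² + 1²) = √5 ≈ 2.2361.
d(A,B) + d(B,C) - d(A,C) = 0 + 2.2361 - 2.2361 = 2.2361 - 2.2361 = 0. This is ≥ 0, so the triangle inequality holds for these points.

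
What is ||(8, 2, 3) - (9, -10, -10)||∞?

max(|x_i - y_i|) = max(|8 - 9|, |2 - (-10)|, |3 - (-10)|) = max(1, 12, 13) = 13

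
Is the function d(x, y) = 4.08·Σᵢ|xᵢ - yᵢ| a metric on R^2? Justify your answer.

Yes. The L1 (Manhattan) norm induces a metric on R^2, and multiplying a metric by a positive constant 4.08 > 0 preserves all four axioms: non-negativity (4.08·||x-y|| ≥ 0), identity (4.08·||x-y|| = 0 ⟺ ||x-y|| = 0 ⟺ x = y), symmetry (||x-y|| = ||y-x||), and the triangle inequality (4.08·||x-z|| ≤ 4.08·||x-y|| + 4.08·||y-z||). So d is a metric.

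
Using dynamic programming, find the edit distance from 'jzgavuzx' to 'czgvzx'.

Let D[i][j] be the edit distance between the first i characters of 'jzgavuzx' and the first j characters of 'czgvzx', with D[i][0] = i, D[0][j] = j, and D[i][j] = D[i-1][j-1] if the characters match, else 1 + min(D[i-1][j], D[i][j-1], D[i-1][j-1]). Filling the table (rows: prefixes of 'jzgavuzx', columns: prefixes of 'czgvzx'):
     ε  c  z  g  v  z  x
  ε  0  1  2  3  4  5  6
  j  1  1  2  3  4  5  6
  z  2  2  1  2  3  4  5
  g  3  3  2  1  2  3  4
  a  4  4  3  2  2  3  4
  v  5  5  4  3  2  3  4
  u  6  6  5  4  3  3  4
  z  7  7  6  5  4  3  4
  x  8  8  7  6  5  4  3
The bottom-right entry gives D[8][6] = 3, so no sequence of fewer than 3 edits works. Backtracking through the table gives one optimal edit sequence (3 edits):
  jzgavuzx → czgavuzx (sub j→c @1)
  czgavuzx → czgvuzx (del a @4)
  czgvuzx → czgvzx (del u @5)
Edit distance = 3.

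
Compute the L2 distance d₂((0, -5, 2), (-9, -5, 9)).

√(Σ(x_i - y_i)²) = √((0 - (-9))² + (-5 - (-5))² + (2 - 9)²)
= √(9² + 0² + (-7)²) = √(81 + 0 + 49) = √130 ≈ 11.4018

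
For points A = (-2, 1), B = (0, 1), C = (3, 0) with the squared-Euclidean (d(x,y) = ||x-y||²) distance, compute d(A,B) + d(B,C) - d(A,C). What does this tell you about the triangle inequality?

d(A,B) = 2² + 0² = 4, d(B,C) = 3² + 1² = 10, d(A,C) = 5² + 1² = 26.
d(A,B) + d(B,C) - d(A,C) = 4 + 10 - 26 = 14 - 26 = -12. This is < 0, so the triangle inequality FAILS for these points (squared-Euclidean is not a metric).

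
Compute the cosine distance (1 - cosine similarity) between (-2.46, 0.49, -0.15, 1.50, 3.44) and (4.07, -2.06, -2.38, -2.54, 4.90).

With u = (-2.46, 0.49, -0.15, 1.50, 3.44), v = (4.07, -2.06, -2.38, -2.54, 4.90):
u·v = (-2.46)·4.07 + 0.49·(-2.06) + (-0.15)·(-2.38) + 1.5·(-2.54) + 3.44·4.9 = (-10.0122) + (-1.0094) + 0.357 + (-3.81) + 16.856 = 2.3814.
|u| = √((-2.46)² + 0.49² + (-0.15)² + 1.5² + 3.44²) = √(6.0516 + 0.2401 + 0.0225 + 2.25 + 11.8336) = √20.3978, |v| = √(4.07² + (-2.06)² + (-2.38)² + (-2.54)² + 4.9²) = √(16.5649 + 4.2436 + 5.6644 + 6.4516 + 24.01) = √56.9345.
cos θ = (u·v)/(|u||v|) = 2.3814/(√20.3978·√56.9345) ≈ 0.0699
Cosine distance = 1 - cos θ ≈ 1 - 0.0699 = 0.9301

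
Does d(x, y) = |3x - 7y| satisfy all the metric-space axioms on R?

No. d fails symmetry: d(1, 7) = |3·1 - 7·7| = |-46| = 46, but d(7, 1) = |3·7 - 7·1| = |14| = 14. Since 46 ≠ 14, d(x,y) ≠ d(y,x) in general.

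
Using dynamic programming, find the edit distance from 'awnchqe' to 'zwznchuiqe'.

Let D[i][j] be the edit distance between the first i characters of 'awnchqe' and the first j characters of 'zwznchuiqe', with D[i][0] = i, D[0][j] = j, and D[i][j] = D[i-1][j-1] if the characters match, else 1 + min(D[i-1][j], D[i][j-1], D[i-1][j-1]). Filling the table (rows: prefixes of 'awnchqe', columns: prefixes of 'zwznchuiqe'):
     ε  z  w  z  n  c  h  u  i  q  e
  ε  0  1  2  3  4  5  6  7  8  9 10
  a  1  1  2  3  4  5  6  7  8  9 10
  w  2  2  1  2  3  4  5  6  7  8  9
  n  3  3  2  2  2  3  4  5  6  7  8
  c  4  4  3  3  3  2  3  4  5  6  7
  h  5  5  4  4  4  3  2  3  4  5  6
  q  6  6  5  5  5  4  3  3  4  4  5
  e  7  7  6  6  6  5  4  4  4  5  4
The bottom-right entry gives D[7][10] = 4, so no sequence of fewer than 4 edits works. Backtracking through the table gives one optimal edit sequence (4 edits):
  awnchqe → zwnchqe (sub a→z @1)
  zwnchqe → zwznchqe (ins z @3)
  zwznchqe → zwznchuqe (ins u @7)
  zwznchuqe → zwznchuiqe (ins i @8)
Edit distance = 4.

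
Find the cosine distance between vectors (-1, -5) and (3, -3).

With u = (-1, -5), v = (3, -3):
u·v = (-1)·3 + (-5)·(-3) = (-3) + 15 = 12.
|u| = √((-1)² + (-5)²) = √26, |v| = √(3² + (-3)²) = √18, so |u||v| = √(26·18) = √468.
cos θ = (u·v)/(|u||v|) = 12/√468 ≈ 0.5547
Cosine distance = 1 - cos θ ≈ 1 - 0.5547 = 0.4453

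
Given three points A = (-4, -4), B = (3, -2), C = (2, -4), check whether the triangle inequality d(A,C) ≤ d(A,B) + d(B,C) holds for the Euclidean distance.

d(A,B) = √(7² + 2²) = √53 ≈ 7.2801, d(B,C) = √(1² + 2²) = √5 ≈ 2.2361, d(A,C) = √(6² + 0²) = √36 = 6.
d(A,C) = 6 ≤ 7.2801 + 2.2361 = 9.5162. Triangle inequality is satisfied.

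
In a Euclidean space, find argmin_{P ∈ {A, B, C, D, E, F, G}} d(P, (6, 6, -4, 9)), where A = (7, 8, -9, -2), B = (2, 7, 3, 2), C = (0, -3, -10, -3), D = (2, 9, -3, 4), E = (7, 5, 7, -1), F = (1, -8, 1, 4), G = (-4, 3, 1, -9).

Distances: d(A) ≈ 12.2882, d(B) ≈ 10.7238, d(C) ≈ 17.2337, d(D) ≈ 7.1414, d(E) ≈ 14.9332, d(F) ≈ 16.4621, d(G) ≈ 21.4009. Nearest: D = (2, 9, -3, 4) with distance 7.1414.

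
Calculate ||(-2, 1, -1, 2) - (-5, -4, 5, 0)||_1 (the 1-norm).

Σ|x_i - y_i| = |-2 - (-5)| + |1 - (-4)| + |-1 - 5| + |2 - 0| = 3 + 5 + 6 + 2 = 16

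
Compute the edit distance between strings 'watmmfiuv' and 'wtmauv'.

Let D[i][j] be the edit distance between the first i characters of 'watmmfiuv' and the first j characters of 'wtmauv', with D[i][0] = i, D[0][j] = j, and D[i][j] = D[i-1][j-1] if the characters match, else 1 + min(D[i-1][j], D[i][j-1], D[i-1][j-1]). Filling the table (rows: prefixes of 'watmmfiuv', columns: prefixes of 'wtmauv'):
     ε  w  t  m  a  u  v
  ε  0  1  2  3  4  5  6
  w  1  0  1  2  3  4  5
  a  2  1  1  2  2  3  4
  t  3  2  1  2  3  3  4
  m  4  3  2  1  2  3  4
  m  5  4  3  2  2  3  4
  f  6  5  4  3  3  3  4
  i  7  6  5  4  4  4  4
  u  8  7  6  5  5  4  5
  v  9  8  7  6  6  5  4
The bottom-right entry gives D[9][6] = 4, so no sequence of fewer than 4 edits works. Backtracking through the table gives one optimal edit sequence (4 edits):
  watmmfiuv → wtmmfiuv (del a @2)
  wtmmfiuv → wtmfiuv (del m @3)
  wtmfiuv → wtmiuv (del f @4)
  wtmiuv → wtmauv (sub i→a @4)
Edit distance = 4.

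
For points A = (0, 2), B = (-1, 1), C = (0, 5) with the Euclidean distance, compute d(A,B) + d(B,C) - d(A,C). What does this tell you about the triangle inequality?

d(A,B) = √(1² + 1²) = √2 ≈ 1.4142, d(B,C) = √(1² + 4²) = √17 ≈ 4.1231, d(A,C) = √(0² + 3²) = √9 = 3.
d(A,B) + d(B,C) - d(A,C) = 1.4142 + 4.1231 - 3 = 5.5373 - 3 = 2.5373 (to 4 decimal places). This is ≥ 0, so the triangle inequality holds for these points.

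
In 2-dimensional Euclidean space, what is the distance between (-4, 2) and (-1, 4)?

√(Σ(x_i - y_i)²) = √((-4 - (-1))² + (2 - 4)²)
= √((-3)² + (-2)²) = √(9 + 4) = √13 ≈ 3.6056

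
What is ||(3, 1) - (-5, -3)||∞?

max(|x_i - y_i|) = max(|3 - (-5)|, |1 - (-3)|) = max(8, 4) = 8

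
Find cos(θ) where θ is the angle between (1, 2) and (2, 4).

With u = (1, 2), v = (2, 4):
u·v = 1·2 + 2·4 = 2 + 8 = 10.
|u| = √(1² + 2²) = √5, |v| = √(2² + 4²) = √20, so |u||v| = √(5·20) = √100 = 10.
cos θ = (u·v)/(|u||v|) = 10/10 = 1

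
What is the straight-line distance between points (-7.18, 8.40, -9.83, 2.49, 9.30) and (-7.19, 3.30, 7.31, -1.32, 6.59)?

√(Σ(x_i - y_i)²) = √((-7.18 - (-7.19))² + (8.4 - 3.3)² + (-9.83 - 7.31)² + (2.49 - (-1.32))² + (9.3 - 6.59)²)
= √(0.01² + 5.1² + (-17.14)² + 3.81² + 2.71²) = √(0.0001 + 26.01 + 293.7796 + 14.5161 + 7.3441) = √341.6499 ≈ 18.4838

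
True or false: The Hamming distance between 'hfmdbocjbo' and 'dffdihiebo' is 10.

Differing positions: 1, 3, 5, 6, 7, 8. Hamming distance = 6, so the claim that d_H = 10 is false.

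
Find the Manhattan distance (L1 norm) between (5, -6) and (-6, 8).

Σ|x_i - y_i| = |5 - (-6)| + |-6 - 8| = 11 + 14 = 25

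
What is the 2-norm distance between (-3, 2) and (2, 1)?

(Σ|x_i - y_i|^2)^(1/2) = (|-3 - 2|^2 + |2 - 1|^2)^(1/2)
= (5^2 + 1^2)^(1/2) = (25 + 1)^(1/2) = (26)^(1/2) ≈ 5.099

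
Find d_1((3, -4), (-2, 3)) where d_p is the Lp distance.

Σ|x_i - y_i| = |3 - (-2)| + |-4 - 3| = 5 + 7 = 12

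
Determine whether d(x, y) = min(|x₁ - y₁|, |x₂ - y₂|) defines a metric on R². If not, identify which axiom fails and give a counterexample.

No. d fails identity of indiscernibles: take x = (-4, 0) and y = (-4, 3). Then d(x,y) = min(|-4 - (-4)|, |0 - 3|) = min(0, 3) = 0, yet x ≠ y.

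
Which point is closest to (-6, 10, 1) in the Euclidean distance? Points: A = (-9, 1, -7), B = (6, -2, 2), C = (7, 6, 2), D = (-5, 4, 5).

Distances: d(A) ≈ 12.4097, d(B) = 17, d(C) ≈ 13.6382, d(D) ≈ 7.2801. Nearest: D = (-5, 4, 5) with distance 7.2801.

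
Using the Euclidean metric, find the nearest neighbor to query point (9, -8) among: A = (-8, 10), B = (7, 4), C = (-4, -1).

Distances: d(A) ≈ 24.7588, d(B) ≈ 12.1655, d(C) ≈ 14.7648. Nearest: B = (7, 4) with distance 12.1655.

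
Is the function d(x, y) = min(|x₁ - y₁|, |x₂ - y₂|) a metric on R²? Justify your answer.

No. d fails identity of indiscernibles: take x = (-4, 0) and y = (-4, 8). Then d(x,y) = min(|-4 - (-4)|, |0 - 8|) = min(0, 8) = 0, yet x ≠ y.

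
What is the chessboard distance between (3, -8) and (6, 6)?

max(|x_i - y_i|) = max(|3 - 6|, |-8 - 6|) = max(3, 14) = 14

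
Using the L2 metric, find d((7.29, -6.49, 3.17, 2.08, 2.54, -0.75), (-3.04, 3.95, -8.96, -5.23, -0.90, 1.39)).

√(Σ(x_i - y_i)²) = √((7.29 - (-3.04))² + (-6.49 - 3.95)² + (3.17 - (-8.96))² + (2.08 - (-5.23))² + (2.54 - (-0.9))² + (-0.75 - 1.39)²)
= √(10.33² + (-10.44)² + 12.13² + 7.31² + 3.44² + (-2.14)²) = √(106.7089 + 108.9936 + 147.1369 + 53.4361 + 11.8336 + 4.5796) = √432.6887 ≈ 20.8012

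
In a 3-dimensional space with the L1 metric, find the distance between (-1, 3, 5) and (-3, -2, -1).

Σ|x_i - y_i| = |-1 - (-3)| + |3 - (-2)| + |5 - (-1)| = 2 + 5 + 6 = 13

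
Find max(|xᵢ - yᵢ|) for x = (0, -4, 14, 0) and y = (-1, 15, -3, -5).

max(|x_i - y_i|) = max(|0 - (-1)|, |-4 - 15|, |14 - (-3)|, |0 - (-5)|) = max(1, 19, 17, 5) = 19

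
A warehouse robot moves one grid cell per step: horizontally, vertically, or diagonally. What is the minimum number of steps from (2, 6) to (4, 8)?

max(|x_i - y_i|) = max(|2 - 4|, |6 - 8|) = max(2, 2) = 2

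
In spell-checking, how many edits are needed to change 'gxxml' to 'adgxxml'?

Let D[i][j] be the edit distance between the first i characters of 'gxxml' and the first j characters of 'adgxxml', with D[i][0] = i, D[0][j] = j, and D[i][j] = D[i-1][j-1] if the characters match, else 1 + min(D[i-1][j], D[i][j-1], D[i-1][j-1]). Filling the table (rows: prefixes of 'gxxml', columns: prefixes of 'adgxxml'):
     ε  a  d  g  x  x  m  l
  ε  0  1  2  3  4  5  6  7
  g  1  1  2  2  3  4  5  6
  x  2  2  2  3  2  3  4  5
  x  3  3  3  3  3  2  3  4
  m  4  4  4  4  4  3  2  3
  l  5  5  5  5  5  4  3  2
The bottom-right entry gives D[5][7] = 2, so no sequence of fewer than 2 edits works. Backtracking through the table gives one optimal edit sequence (2 edits):
  gxxml → agxxml (ins a @1)
  agxxml → adgxxml (ins d @2)
Edit distance = 2.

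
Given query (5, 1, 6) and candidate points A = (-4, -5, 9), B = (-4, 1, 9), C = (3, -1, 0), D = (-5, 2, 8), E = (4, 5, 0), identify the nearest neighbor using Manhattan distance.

Distances: d(A) = 18, d(B) = 12, d(C) = 10, d(D) = 13, d(E) = 11. Nearest: C = (3, -1, 0) with distance 10.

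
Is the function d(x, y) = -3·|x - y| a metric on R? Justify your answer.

No. With c = -3 < 0, d fails non-negativity: d(2, 9) = -3·|2 - 9| = -3·7 = -21 < 0.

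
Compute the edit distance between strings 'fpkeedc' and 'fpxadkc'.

Let D[i][j] be the edit distance between the first i characters of 'fpkeedc' and the first j characters of 'fpxadkc', with D[i][0] = i, D[0][j] = j, and D[i][j] = D[i-1][j-1] if the characters match, else 1 + min(D[i-1][j], D[i][j-1], D[i-1][j-1]). Filling the table (rows: prefixes of 'fpkeedc', columns: prefixes of 'fpxadkc'):
     ε  f  p  x  a  d  k  c
  ε  0  1  2  3  4  5  6  7
  f  1  0  1  2  3  4  5  6
  p  2  1  0  1  2  3  4  5
  k  3  2  1  1  2  3  3  4
  e  4  3  2  2  2  3  4  4
  e  5  4  3  3  3  3  4  5
  d  6  5  4  4  4  3  4  5
  c  7  6  5  5  5  4  4  4
The bottom-right entry gives D[7][7] = 4, so no sequence of fewer than 4 edits works. Backtracking through the table gives one optimal edit sequence (4 edits):
  fpkeedc → fpxeedc (sub k→x @3)
  fpxeedc → fpxaedc (sub e→a @4)
  fpxaedc → fpxaddc (sub e→d @5)
  fpxaddc → fpxadkc (sub d→k @6)
Edit distance = 4.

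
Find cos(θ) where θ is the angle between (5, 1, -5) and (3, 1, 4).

With u = (5, 1, -5), v = (3, 1, 4):
u·v = 5·3 + 1·1 + (-5)·4 = 15 + 1 + (-20) = -4.
|u| = √(5² + 1² + (-5)²) = √51, |v| = √(3² + 1² + 4²) = √26, so |u||v| = √(51·26) = √1326.
cos θ = (u·v)/(|u||v|) = -4/√1326 ≈ -0.1098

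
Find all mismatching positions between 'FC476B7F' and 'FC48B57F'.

Differing positions: 4, 5, 6. Hamming distance = 3.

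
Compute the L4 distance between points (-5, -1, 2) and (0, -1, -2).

(Σ|x_i - y_i|^4)^(1/4) = (|-5 - 0|^4 + |-1 - (-1)|^4 + |2 - (-2)|^4)^(1/4)
= (5^4 + 0^4 + 4^4)^(1/4) = (625 + 0 + 256)^(1/4) = (881)^(1/4) ≈ 5.4481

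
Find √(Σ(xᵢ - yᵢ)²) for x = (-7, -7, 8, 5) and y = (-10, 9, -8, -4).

√(Σ(x_i - y_i)²) = √((-7 - (-10))² + (-7 - 9)² + (8 - (-8))² + (5 - (-4))²)
= √(3² + (-16)² + 16² + 9²) = √(9 + 256 + 256 + 81) = √602 ≈ 24.5357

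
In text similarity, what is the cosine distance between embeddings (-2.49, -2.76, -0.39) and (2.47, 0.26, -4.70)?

With u = (-2.49, -2.76, -0.39), v = (2.47, 0.26, -4.70):
u·v = (-2.49)·2.47 + (-2.76)·0.26 + (-0.39)·(-4.7) = (-6.1503) + (-0.7176) + 1.833 = -5.0349.
|u| = √((-2.49)² + (-2.76)² + (-0.39)²) = √(6.2001 + 7.6176 + 0.1521) = √13.9698, |v| = √(2.47² + 0.26² + (-4.7)²) = √(6.1009 + 0.0676 + 22.09) = √28.2585.
cos θ = (u·v)/(|u||v|) = -5.0349/(√13.9698·√28.2585) ≈ -0.2534
Cosine distance = 1 - cos θ ≈ 1 - (-0.2534) = 1.2534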